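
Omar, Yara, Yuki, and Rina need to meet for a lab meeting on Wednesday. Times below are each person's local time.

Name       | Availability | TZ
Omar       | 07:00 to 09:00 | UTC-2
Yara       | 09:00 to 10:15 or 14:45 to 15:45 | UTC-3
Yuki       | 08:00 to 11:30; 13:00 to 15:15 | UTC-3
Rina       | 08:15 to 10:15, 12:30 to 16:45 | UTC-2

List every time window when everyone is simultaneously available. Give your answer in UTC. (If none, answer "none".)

none

Omar in UTC: 09:00-11:00 (add 2h to convert from UTC-2).
Yara in UTC: 12:00-13:15, 17:45-18:45 (add 3h to convert from UTC-3).
Yuki in UTC: 11:00-14:30, 16:00-18:15 (add 3h to convert from UTC-3).
Rina in UTC: 10:15-12:15, 14:30-18:45 (add 2h to convert from UTC-2).
Omar ∩ Yara: ∅.
Omar ∩ Yara ∩ Yuki: ∅.
Omar ∩ Yara ∩ Yuki ∩ Rina: ∅.
There is no time when everyone is free.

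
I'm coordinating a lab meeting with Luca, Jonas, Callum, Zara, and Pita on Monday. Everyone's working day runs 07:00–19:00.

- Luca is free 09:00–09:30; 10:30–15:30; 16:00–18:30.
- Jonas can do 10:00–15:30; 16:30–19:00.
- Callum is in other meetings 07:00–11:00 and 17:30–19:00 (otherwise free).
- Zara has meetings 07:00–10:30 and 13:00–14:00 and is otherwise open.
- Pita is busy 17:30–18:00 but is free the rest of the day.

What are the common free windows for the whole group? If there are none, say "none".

Luca free: 09:00-09:30, 10:30-15:30, 16:00-18:30.
Jonas free: 10:00-15:30, 16:30-19:00.
Callum free: 11:00-17:30 (invert busy blocks within the working day).
Zara free: 10:30-13:00, 14:00-19:00 (invert busy blocks within the working day).
Pita free: 07:00-17:30, 18:00-19:00 (invert busy blocks within the working day).
Luca ∩ Jonas: 10:30-15:30, 16:30-18:30.
Luca ∩ Jonas ∩ Callum: 11:00-15:30, 16:30-17:30.
Luca ∩ Jonas ∩ Callum ∩ Zara: 11:00-13:00, 14:00-15:30, 16:30-17:30.
Luca ∩ Jonas ∩ Callum ∩ Zara ∩ Pita: 11:00-13:00, 14:00-15:30, 16:30-17:30.

11:00-13:00, 14:00-15:30, 16:30-17:30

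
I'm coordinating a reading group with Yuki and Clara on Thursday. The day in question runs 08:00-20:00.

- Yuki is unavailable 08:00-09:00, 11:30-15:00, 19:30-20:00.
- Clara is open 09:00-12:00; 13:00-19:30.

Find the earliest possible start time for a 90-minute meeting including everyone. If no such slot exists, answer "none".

Yuki free: 09:00-11:30, 15:00-19:30 (invert busy blocks within the working day).
Clara free: 09:00-12:00, 13:00-19:30.
Yuki ∩ Clara: 09:00-11:30, 15:00-19:30.
The first common window of at least 90 minutes is 09:00-11:30, so the earliest start is 09:00.

09:00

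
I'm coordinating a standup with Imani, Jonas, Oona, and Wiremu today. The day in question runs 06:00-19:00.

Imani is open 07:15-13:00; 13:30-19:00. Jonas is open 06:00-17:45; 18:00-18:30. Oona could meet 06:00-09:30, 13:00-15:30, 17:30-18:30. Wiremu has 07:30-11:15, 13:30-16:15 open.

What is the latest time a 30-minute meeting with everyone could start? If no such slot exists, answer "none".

Imani ∩ Jonas: 07:15-13:00, 13:30-17:45, 18:00-18:30.
Imani ∩ Jonas ∩ Oona: 07:15-09:30, 13:30-15:30, 17:30-17:45, 18:00-18:30.
Imani ∩ Jonas ∩ Oona ∩ Wiremu: 07:30-09:30, 13:30-15:30.
The last common window of at least 30 minutes is 13:30-15:30; a 30-minute meeting can start as late as 15:00 and still end by 15:30.

15:00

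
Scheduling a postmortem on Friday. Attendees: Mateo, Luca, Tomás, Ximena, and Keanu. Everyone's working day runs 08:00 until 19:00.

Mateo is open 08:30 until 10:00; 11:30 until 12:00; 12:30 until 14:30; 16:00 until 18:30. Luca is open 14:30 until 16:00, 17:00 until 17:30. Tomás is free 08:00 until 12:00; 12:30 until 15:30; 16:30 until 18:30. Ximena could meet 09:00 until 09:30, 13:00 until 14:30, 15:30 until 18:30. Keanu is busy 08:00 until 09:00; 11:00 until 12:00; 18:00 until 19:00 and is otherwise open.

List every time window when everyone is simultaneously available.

Mateo free: 08:30-10:00, 11:30-12:00, 12:30-14:30, 16:00-18:30.
Luca free: 14:30-16:00, 17:00-17:30.
Tomás free: 08:00-12:00, 12:30-15:30, 16:30-18:30.
Ximena free: 09:00-09:30, 13:00-14:30, 15:30-18:30.
Keanu free: 09:00-11:00, 12:00-18:00 (invert busy blocks within the working day).
Mateo ∩ Luca: 17:00-17:30.
Mateo ∩ Luca ∩ Tomás: 17:00-17:30.
Mateo ∩ Luca ∩ Tomás ∩ Ximena: 17:00-17:30.
Mateo ∩ Luca ∩ Tomás ∩ Ximena ∩ Keanu: 17:00-17:30.

17:00-17:30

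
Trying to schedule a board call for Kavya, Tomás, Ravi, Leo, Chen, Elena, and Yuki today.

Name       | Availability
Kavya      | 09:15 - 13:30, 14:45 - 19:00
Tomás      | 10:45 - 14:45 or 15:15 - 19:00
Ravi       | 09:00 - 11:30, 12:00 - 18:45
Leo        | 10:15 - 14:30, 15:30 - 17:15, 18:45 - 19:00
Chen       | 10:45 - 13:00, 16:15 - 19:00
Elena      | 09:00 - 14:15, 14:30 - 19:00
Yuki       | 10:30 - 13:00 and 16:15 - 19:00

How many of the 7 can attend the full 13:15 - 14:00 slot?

4

Tomás, Ravi, Leo, and Elena can make the full 13:15-14:00 slot — that's 4.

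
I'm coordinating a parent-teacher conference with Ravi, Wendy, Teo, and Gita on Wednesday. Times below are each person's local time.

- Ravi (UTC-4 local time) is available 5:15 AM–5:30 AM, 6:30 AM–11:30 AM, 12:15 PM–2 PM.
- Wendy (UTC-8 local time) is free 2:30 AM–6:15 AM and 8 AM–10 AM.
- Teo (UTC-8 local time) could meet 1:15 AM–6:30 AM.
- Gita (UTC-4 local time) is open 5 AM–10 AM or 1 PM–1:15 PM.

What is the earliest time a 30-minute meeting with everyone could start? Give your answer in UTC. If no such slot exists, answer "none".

Ravi in UTC: 09:15-09:30, 10:30-15:30, 16:15-18:00 (add 4h to convert from UTC-4).
Wendy in UTC: 10:30-14:15, 16:00-18:00 (add 8h to convert from UTC-8).
Teo in UTC: 09:15-14:30 (add 8h to convert from UTC-8).
Gita in UTC: 09:00-14:00, 17:00-17:15 (add 4h to convert from UTC-4).
Ravi ∩ Wendy: 10:30-14:15, 16:15-18:00.
Ravi ∩ Wendy ∩ Teo: 10:30-14:15.
Ravi ∩ Wendy ∩ Teo ∩ Gita: 10:30-14:00.
The first common window of at least 30 minutes is 10:30-14:00, so the earliest start is 10:30.

10:30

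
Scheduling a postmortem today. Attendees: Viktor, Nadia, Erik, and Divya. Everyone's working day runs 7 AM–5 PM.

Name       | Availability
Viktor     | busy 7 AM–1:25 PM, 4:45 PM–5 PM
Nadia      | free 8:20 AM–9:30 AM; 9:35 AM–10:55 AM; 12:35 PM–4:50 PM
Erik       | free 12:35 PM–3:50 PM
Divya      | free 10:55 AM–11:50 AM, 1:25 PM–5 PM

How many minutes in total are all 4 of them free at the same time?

145

Viktor free: 13:25-16:45 (invert busy blocks within the working day).
Nadia free: 08:20-09:30, 09:35-10:55, 12:35-16:50.
Erik free: 12:35-15:50.
Divya free: 10:55-11:50, 13:25-17:00.
Viktor ∩ Nadia: 13:25-16:45.
Viktor ∩ Nadia ∩ Erik: 13:25-15:50.
Viktor ∩ Nadia ∩ Erik ∩ Divya: 13:25-15:50.
That's a single block of 145 minutes.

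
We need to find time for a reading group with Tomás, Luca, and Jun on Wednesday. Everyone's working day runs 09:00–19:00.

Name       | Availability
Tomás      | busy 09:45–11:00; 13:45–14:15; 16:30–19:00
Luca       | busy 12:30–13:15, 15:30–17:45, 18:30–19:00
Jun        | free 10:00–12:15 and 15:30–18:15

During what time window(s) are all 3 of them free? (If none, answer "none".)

11:00-12:15

Tomás free: 09:00-09:45, 11:00-13:45, 14:15-16:30 (invert busy blocks within the working day).
Luca free: 09:00-12:30, 13:15-15:30, 17:45-18:30 (invert busy blocks within the working day).
Jun free: 10:00-12:15, 15:30-18:15.
Tomás ∩ Luca: 09:00-09:45, 11:00-12:30, 13:15-13:45, 14:15-15:30.
Tomás ∩ Luca ∩ Jun: 11:00-12:15.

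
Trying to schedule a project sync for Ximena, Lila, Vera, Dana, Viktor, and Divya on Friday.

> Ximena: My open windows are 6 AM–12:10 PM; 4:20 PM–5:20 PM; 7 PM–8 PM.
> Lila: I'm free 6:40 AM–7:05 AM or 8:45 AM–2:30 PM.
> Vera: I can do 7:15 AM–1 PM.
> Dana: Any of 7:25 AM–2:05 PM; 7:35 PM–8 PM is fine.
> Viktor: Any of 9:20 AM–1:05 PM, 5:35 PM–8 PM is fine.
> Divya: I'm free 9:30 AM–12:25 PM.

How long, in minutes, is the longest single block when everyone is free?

Ximena ∩ Lila: 06:40-07:05, 08:45-12:10.
Ximena ∩ Lila ∩ Vera: 08:45-12:10.
Ximena ∩ Lila ∩ Vera ∩ Dana: 08:45-12:10.
Ximena ∩ Lila ∩ Vera ∩ Dana ∩ Viktor: 09:20-12:10.
Ximena ∩ Lila ∩ Vera ∩ Dana ∩ Viktor ∩ Divya: 09:30-12:10.
So the common availability across everyone is 09:30-12:10.
The longest is 09:30-12:10 at 160 minutes.

160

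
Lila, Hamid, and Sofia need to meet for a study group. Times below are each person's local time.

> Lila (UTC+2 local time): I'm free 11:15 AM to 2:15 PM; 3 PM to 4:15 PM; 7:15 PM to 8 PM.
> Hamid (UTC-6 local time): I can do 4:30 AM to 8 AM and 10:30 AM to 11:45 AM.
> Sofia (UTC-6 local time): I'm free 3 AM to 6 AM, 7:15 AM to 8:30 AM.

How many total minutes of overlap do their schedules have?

Lila in UTC: 09:15-12:15, 13:00-14:15, 17:15-18:00 (subtract 2h to convert from UTC+2).
Hamid in UTC: 10:30-14:00, 16:30-17:45 (add 6h to convert from UTC-6).
Sofia in UTC: 09:00-12:00, 13:15-14:30 (add 6h to convert from UTC-6).
Lila ∩ Hamid: 10:30-12:15, 13:00-14:00, 17:15-17:45.
Lila ∩ Hamid ∩ Sofia: 10:30-12:00, 13:15-14:00.
Those are the intersection windows.
Summing the common windows: 90 + 45 = 135 minutes.

135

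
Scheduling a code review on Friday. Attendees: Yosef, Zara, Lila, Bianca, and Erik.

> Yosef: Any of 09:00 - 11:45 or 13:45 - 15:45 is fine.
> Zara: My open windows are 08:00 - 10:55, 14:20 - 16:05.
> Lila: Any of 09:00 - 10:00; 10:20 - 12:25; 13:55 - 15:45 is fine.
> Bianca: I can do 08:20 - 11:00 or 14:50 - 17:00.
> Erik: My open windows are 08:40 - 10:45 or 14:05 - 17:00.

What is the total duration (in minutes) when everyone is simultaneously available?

Yosef ∩ Zara: 09:00-10:55, 14:20-15:45.
Yosef ∩ Zara ∩ Lila: 09:00-10:00, 10:20-10:55, 14:20-15:45.
Yosef ∩ Zara ∩ Lila ∩ Bianca: 09:00-10:00, 10:20-10:55, 14:50-15:45.
Yosef ∩ Zara ∩ Lila ∩ Bianca ∩ Erik: 09:00-10:00, 10:20-10:45, 14:50-15:45.
Those are the intersection windows.
Summing the common windows: 60 + 25 + 55 = 140 minutes.

140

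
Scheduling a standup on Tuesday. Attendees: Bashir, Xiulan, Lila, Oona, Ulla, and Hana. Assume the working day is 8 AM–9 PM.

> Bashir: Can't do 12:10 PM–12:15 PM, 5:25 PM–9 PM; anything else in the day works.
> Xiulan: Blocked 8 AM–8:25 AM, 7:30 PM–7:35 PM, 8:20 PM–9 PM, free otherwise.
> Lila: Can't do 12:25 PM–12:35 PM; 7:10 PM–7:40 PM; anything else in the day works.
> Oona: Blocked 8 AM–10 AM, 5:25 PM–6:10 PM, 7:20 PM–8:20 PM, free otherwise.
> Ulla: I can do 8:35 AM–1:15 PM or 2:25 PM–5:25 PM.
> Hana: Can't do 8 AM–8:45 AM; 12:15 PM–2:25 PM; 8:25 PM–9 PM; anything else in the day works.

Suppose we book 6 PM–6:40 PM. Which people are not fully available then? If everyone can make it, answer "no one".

Bashir, Oona, Ulla

Bashir free: 08:00-12:10, 12:15-17:25 (invert busy blocks within the working day).
Xiulan free: 08:25-19:30, 19:35-20:20 (invert busy blocks within the working day).
Lila free: 08:00-12:25, 12:35-19:10, 19:40-21:00 (invert busy blocks within the working day).
Oona free: 10:00-17:25, 18:10-19:20, 20:20-21:00 (invert busy blocks within the working day).
Ulla free: 08:35-13:15, 14:25-17:25.
Hana free: 08:45-12:15, 14:25-20:25 (invert busy blocks within the working day).
Bashir: not fully free for 18:00-18:40. Xiulan: free for 18:00-18:40. Lila: free for 18:00-18:40. Oona: not fully free for 18:00-18:40. Ulla: not fully free for 18:00-18:40. Hana: free for 18:00-18:40.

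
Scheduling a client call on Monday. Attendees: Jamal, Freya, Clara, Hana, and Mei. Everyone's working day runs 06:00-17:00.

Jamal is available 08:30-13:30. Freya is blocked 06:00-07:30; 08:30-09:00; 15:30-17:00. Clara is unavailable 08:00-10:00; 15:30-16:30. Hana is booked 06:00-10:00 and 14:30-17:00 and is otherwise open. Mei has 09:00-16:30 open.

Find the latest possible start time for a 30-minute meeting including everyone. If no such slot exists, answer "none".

13:00

Jamal free: 08:30-13:30.
Freya free: 07:30-08:30, 09:00-15:30 (invert busy blocks within the working day).
Clara free: 06:00-08:00, 10:00-15:30, 16:30-17:00 (invert busy blocks within the working day).
Hana free: 10:00-14:30 (invert busy blocks within the working day).
Mei free: 09:00-16:30.
Jamal ∩ Freya: 09:00-13:30.
Jamal ∩ Freya ∩ Clara: 10:00-13:30.
Jamal ∩ Freya ∩ Clara ∩ Hana: 10:00-13:30.
Jamal ∩ Freya ∩ Clara ∩ Hana ∩ Mei: 10:00-13:30.
The last common window of at least 30 minutes is 10:00-13:30; a 30-minute meeting can start as late as 13:00 and still end by 13:30.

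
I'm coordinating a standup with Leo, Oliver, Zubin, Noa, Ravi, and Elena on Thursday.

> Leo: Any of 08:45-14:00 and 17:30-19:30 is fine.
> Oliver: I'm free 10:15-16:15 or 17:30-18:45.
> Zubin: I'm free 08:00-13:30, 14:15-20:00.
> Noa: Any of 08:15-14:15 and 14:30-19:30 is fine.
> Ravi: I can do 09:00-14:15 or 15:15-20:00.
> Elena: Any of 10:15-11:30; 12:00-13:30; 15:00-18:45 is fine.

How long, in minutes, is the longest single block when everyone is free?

90

Leo ∩ Oliver: 10:15-14:00, 17:30-18:45.
Leo ∩ Oliver ∩ Zubin: 10:15-13:30, 17:30-18:45.
Leo ∩ Oliver ∩ Zubin ∩ Noa: 10:15-13:30, 17:30-18:45.
Leo ∩ Oliver ∩ Zubin ∩ Noa ∩ Ravi: 10:15-13:30, 17:30-18:45.
Leo ∩ Oliver ∩ Zubin ∩ Noa ∩ Ravi ∩ Elena: 10:15-11:30, 12:00-13:30, 17:30-18:45.
So the common availability across everyone is 10:15-11:30, 12:00-13:30, 17:30-18:45.
The longest is 12:00-13:30 at 90 minutes.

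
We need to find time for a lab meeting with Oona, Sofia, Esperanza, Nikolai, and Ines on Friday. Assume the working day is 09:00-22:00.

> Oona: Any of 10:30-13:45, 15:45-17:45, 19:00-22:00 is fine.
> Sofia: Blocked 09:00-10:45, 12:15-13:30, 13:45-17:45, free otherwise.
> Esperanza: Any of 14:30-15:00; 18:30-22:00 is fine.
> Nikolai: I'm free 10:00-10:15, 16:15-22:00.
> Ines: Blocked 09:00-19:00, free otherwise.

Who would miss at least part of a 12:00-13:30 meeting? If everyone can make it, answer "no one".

Oona free: 10:30-13:45, 15:45-17:45, 19:00-22:00.
Sofia free: 10:45-12:15, 13:30-13:45, 17:45-22:00 (invert busy blocks within the working day).
Esperanza free: 14:30-15:00, 18:30-22:00.
Nikolai free: 10:00-10:15, 16:15-22:00.
Ines free: 19:00-22:00 (invert busy blocks within the working day).
Oona: free for 12:00-13:30. Sofia: not fully free for 12:00-13:30. Esperanza: not fully free for 12:00-13:30. Nikolai: not fully free for 12:00-13:30. Ines: not fully free for 12:00-13:30.

Esperanza, Ines, Nikolai, Sofia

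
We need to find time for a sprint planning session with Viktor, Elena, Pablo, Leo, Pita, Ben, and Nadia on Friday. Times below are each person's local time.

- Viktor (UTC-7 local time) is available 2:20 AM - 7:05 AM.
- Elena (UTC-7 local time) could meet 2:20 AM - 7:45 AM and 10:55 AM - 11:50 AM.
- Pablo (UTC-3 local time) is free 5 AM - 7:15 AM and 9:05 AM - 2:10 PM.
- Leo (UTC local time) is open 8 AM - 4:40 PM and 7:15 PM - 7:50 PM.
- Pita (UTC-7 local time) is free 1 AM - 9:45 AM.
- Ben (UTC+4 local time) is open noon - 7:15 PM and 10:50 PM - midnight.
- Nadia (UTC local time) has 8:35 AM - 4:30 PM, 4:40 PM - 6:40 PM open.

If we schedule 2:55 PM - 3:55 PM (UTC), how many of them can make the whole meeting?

Viktor in UTC: 09:20-14:05 (add 7h to convert from UTC-7).
Elena in UTC: 09:20-14:45, 17:55-18:50 (add 7h to convert from UTC-7).
Pablo in UTC: 08:00-10:15, 12:05-17:10 (add 3h to convert from UTC-3).
Leo in UTC: 08:00-16:40, 19:15-19:50.
Pita in UTC: 08:00-16:45 (add 7h to convert from UTC-7).
Ben in UTC: 08:00-15:15, 18:50-20:00 (subtract 4h to convert from UTC+4).
Nadia in UTC: 08:35-16:30, 16:40-18:40.
Pablo, Leo, Pita, and Nadia can make the full 14:55-15:55 slot — that's 4.

4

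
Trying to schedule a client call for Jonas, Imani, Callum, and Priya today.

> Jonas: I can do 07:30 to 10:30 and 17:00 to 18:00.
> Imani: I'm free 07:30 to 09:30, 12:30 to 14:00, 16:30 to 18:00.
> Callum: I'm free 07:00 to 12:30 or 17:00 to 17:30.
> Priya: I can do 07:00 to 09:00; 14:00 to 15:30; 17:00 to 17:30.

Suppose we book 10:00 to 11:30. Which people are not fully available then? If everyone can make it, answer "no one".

Imani, Jonas, Priya

Jonas: not fully free for 10:00-11:30. Imani: not fully free for 10:00-11:30. Callum: free for 10:00-11:30. Priya: not fully free for 10:00-11:30.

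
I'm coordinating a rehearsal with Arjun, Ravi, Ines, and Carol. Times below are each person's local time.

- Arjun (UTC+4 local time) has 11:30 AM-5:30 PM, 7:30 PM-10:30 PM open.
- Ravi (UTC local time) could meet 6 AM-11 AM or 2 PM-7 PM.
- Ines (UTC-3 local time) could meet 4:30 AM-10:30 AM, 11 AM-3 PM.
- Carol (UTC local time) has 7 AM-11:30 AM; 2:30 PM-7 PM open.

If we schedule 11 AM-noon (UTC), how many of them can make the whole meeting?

2

Arjun in UTC: 07:30-13:30, 15:30-18:30 (subtract 4h to convert from UTC+4).
Ravi in UTC: 06:00-11:00, 14:00-19:00.
Ines in UTC: 07:30-13:30, 14:00-18:00 (add 3h to convert from UTC-3).
Carol in UTC: 07:00-11:30, 14:30-19:00.
Arjun and Ines can make the full 11:00-12:00 slot — that's 2.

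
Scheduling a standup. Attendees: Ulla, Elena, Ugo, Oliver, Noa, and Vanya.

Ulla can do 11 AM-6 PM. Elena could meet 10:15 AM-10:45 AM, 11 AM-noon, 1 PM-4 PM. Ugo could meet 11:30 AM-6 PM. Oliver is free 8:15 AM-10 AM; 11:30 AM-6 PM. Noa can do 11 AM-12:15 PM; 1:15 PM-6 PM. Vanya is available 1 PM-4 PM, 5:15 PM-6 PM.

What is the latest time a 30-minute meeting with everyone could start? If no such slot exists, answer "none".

15:30

Ulla ∩ Elena: 11:00-12:00, 13:00-16:00.
Ulla ∩ Elena ∩ Ugo: 11:30-12:00, 13:00-16:00.
Ulla ∩ Elena ∩ Ugo ∩ Oliver: 11:30-12:00, 13:00-16:00.
Ulla ∩ Elena ∩ Ugo ∩ Oliver ∩ Noa: 11:30-12:00, 13:15-16:00.
Ulla ∩ Elena ∩ Ugo ∩ Oliver ∩ Noa ∩ Vanya: 13:15-16:00.
Those are the intersection windows.
The last common window of at least 30 minutes is 13:15-16:00; a 30-minute meeting can start as late as 15:30 and still end by 16:00.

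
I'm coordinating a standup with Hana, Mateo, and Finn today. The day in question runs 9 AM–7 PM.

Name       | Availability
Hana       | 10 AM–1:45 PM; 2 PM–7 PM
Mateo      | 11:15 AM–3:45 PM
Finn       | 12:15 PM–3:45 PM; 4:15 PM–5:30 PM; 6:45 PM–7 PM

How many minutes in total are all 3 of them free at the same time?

195

Hana ∩ Mateo: 11:15-13:45, 14:00-15:45.
Hana ∩ Mateo ∩ Finn: 12:15-13:45, 14:00-15:45.
Those are the intersection windows.
Summing the common windows: 90 + 105 = 195 minutes.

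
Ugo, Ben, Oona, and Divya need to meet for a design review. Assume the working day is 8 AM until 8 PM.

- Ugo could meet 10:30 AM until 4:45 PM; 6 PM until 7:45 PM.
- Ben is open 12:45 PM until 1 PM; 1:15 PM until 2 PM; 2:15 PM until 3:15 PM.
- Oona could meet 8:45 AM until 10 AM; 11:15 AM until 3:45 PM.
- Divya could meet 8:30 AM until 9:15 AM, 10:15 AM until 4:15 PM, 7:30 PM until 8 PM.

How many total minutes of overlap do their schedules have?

Ugo ∩ Ben: 12:45-13:00, 13:15-14:00, 14:15-15:15.
Ugo ∩ Ben ∩ Oona: 12:45-13:00, 13:15-14:00, 14:15-15:15.
Ugo ∩ Ben ∩ Oona ∩ Divya: 12:45-13:00, 13:15-14:00, 14:15-15:15.
Summing the common windows: 15 + 45 + 60 = 120 minutes.

120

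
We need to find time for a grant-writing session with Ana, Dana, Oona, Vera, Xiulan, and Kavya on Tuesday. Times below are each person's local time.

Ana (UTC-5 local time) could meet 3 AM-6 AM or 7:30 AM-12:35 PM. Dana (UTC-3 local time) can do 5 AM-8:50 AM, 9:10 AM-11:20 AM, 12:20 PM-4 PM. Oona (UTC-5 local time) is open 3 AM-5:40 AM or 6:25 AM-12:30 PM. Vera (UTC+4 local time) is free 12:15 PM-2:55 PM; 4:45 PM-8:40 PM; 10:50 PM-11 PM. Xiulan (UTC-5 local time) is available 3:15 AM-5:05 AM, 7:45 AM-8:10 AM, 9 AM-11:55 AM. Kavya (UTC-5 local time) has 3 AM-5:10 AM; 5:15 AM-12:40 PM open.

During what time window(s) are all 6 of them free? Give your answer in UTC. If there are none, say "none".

08:15-10:05, 12:45-13:10, 14:00-14:20, 15:20-16:40

Ana in UTC: 08:00-11:00, 12:30-17:35 (add 5h to convert from UTC-5).
Dana in UTC: 08:00-11:50, 12:10-14:20, 15:20-19:00 (add 3h to convert from UTC-3).
Oona in UTC: 08:00-10:40, 11:25-17:30 (add 5h to convert from UTC-5).
Vera in UTC: 08:15-10:55, 12:45-16:40, 18:50-19:00 (subtract 4h to convert from UTC+4).
Xiulan in UTC: 08:15-10:05, 12:45-13:10, 14:00-16:55 (add 5h to convert from UTC-5).
Kavya in UTC: 08:00-10:10, 10:15-17:40 (add 5h to convert from UTC-5).
Ana ∩ Dana: 08:00-11:00, 12:30-14:20, 15:20-17:35.
Ana ∩ Dana ∩ Oona: 08:00-10:40, 12:30-14:20, 15:20-17:30.
Ana ∩ Dana ∩ Oona ∩ Vera: 08:15-10:40, 12:45-14:20, 15:20-16:40.
Ana ∩ Dana ∩ Oona ∩ Vera ∩ Xiulan: 08:15-10:05, 12:45-13:10, 14:00-14:20, 15:20-16:40.
Ana ∩ Dana ∩ Oona ∩ Vera ∩ Xiulan ∩ Kavya: 08:15-10:05, 12:45-13:10, 14:00-14:20, 15:20-16:40.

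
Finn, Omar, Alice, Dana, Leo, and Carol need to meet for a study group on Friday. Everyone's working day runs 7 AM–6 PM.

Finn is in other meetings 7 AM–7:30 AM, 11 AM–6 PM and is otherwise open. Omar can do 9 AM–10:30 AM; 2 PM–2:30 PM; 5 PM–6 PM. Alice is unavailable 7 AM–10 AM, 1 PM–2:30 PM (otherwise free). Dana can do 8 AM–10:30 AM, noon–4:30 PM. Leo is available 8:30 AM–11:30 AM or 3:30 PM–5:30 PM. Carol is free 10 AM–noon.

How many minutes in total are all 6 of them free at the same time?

Finn free: 07:30-11:00 (invert busy blocks within the working day).
Omar free: 09:00-10:30, 14:00-14:30, 17:00-18:00.
Alice free: 10:00-13:00, 14:30-18:00 (invert busy blocks within the working day).
Dana free: 08:00-10:30, 12:00-16:30.
Leo free: 08:30-11:30, 15:30-17:30.
Carol free: 10:00-12:00.
Finn ∩ Omar: 09:00-10:30.
Finn ∩ Omar ∩ Alice: 10:00-10:30.
Finn ∩ Omar ∩ Alice ∩ Dana: 10:00-10:30.
Finn ∩ Omar ∩ Alice ∩ Dana ∩ Leo: 10:00-10:30.
Finn ∩ Omar ∩ Alice ∩ Dana ∩ Leo ∩ Carol: 10:00-10:30.
So the common availability across everyone is 10:00-10:30.
That's a single block of 30 minutes.

30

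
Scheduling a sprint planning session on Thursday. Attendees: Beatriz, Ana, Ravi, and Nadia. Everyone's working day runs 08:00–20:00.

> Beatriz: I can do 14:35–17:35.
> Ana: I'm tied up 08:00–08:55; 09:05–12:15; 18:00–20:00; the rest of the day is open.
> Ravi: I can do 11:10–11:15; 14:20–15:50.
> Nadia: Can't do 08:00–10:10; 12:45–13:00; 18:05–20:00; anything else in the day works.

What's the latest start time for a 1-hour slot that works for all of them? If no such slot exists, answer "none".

Beatriz free: 14:35-17:35.
Ana free: 08:55-09:05, 12:15-18:00 (invert busy blocks within the working day).
Ravi free: 11:10-11:15, 14:20-15:50.
Nadia free: 10:10-12:45, 13:00-18:05 (invert busy blocks within the working day).
Beatriz ∩ Ana: 14:35-17:35.
Beatriz ∩ Ana ∩ Ravi: 14:35-15:50.
Beatriz ∩ Ana ∩ Ravi ∩ Nadia: 14:35-15:50.
The last common window of at least 60 minutes is 14:35-15:50; a 60-minute meeting can start as late as 14:50 and still end by 15:50.

14:50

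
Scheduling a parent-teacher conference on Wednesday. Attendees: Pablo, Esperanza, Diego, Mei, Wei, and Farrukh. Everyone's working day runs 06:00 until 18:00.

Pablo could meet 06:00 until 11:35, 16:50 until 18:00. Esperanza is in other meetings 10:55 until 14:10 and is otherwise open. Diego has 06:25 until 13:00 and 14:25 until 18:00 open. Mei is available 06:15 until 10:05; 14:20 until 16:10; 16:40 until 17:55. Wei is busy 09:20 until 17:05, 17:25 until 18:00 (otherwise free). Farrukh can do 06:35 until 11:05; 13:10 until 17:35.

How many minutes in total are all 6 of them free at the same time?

185

Pablo free: 06:00-11:35, 16:50-18:00.
Esperanza free: 06:00-10:55, 14:10-18:00 (invert busy blocks within the working day).
Diego free: 06:25-13:00, 14:25-18:00.
Mei free: 06:15-10:05, 14:20-16:10, 16:40-17:55.
Wei free: 06:00-09:20, 17:05-17:25 (invert busy blocks within the working day).
Farrukh free: 06:35-11:05, 13:10-17:35.
Pablo ∩ Esperanza: 06:00-10:55, 16:50-18:00.
Pablo ∩ Esperanza ∩ Diego: 06:25-10:55, 16:50-18:00.
Pablo ∩ Esperanza ∩ Diego ∩ Mei: 06:25-10:05, 16:50-17:55.
Pablo ∩ Esperanza ∩ Diego ∩ Mei ∩ Wei: 06:25-09:20, 17:05-17:25.
Pablo ∩ Esperanza ∩ Diego ∩ Mei ∩ Wei ∩ Farrukh: 06:35-09:20, 17:05-17:25.
Summing the common windows: 165 + 20 = 185 minutes.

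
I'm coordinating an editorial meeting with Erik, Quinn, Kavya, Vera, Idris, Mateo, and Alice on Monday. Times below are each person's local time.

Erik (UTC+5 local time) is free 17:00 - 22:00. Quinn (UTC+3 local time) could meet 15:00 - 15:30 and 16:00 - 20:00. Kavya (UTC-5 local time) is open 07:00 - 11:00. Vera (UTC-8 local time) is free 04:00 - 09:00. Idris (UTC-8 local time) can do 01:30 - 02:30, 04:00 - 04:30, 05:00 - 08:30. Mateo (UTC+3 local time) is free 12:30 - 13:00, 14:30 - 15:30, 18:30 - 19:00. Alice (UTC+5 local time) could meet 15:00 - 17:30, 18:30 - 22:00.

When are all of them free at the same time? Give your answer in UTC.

12:00-12:30, 15:30-16:00

Erik in UTC: 12:00-17:00 (subtract 5h to convert from UTC+5).
Quinn in UTC: 12:00-12:30, 13:00-17:00 (subtract 3h to convert from UTC+3).
Kavya in UTC: 12:00-16:00 (add 5h to convert from UTC-5).
Vera in UTC: 12:00-17:00 (add 8h to convert from UTC-8).
Idris in UTC: 09:30-10:30, 12:00-12:30, 13:00-16:30 (add 8h to convert from UTC-8).
Mateo in UTC: 09:30-10:00, 11:30-12:30, 15:30-16:00 (subtract 3h to convert from UTC+3).
Alice in UTC: 10:00-12:30, 13:30-17:00 (subtract 5h to convert from UTC+5).
Erik ∩ Quinn: 12:00-12:30, 13:00-17:00.
Erik ∩ Quinn ∩ Kavya: 12:00-12:30, 13:00-16:00.
Erik ∩ Quinn ∩ Kavya ∩ Vera: 12:00-12:30, 13:00-16:00.
Erik ∩ Quinn ∩ Kavya ∩ Vera ∩ Idris: 12:00-12:30, 13:00-16:00.
Erik ∩ Quinn ∩ Kavya ∩ Vera ∩ Idris ∩ Mateo: 12:00-12:30, 15:30-16:00.
Erik ∩ Quinn ∩ Kavya ∩ Vera ∩ Idris ∩ Mateo ∩ Alice: 12:00-12:30, 15:30-16:00.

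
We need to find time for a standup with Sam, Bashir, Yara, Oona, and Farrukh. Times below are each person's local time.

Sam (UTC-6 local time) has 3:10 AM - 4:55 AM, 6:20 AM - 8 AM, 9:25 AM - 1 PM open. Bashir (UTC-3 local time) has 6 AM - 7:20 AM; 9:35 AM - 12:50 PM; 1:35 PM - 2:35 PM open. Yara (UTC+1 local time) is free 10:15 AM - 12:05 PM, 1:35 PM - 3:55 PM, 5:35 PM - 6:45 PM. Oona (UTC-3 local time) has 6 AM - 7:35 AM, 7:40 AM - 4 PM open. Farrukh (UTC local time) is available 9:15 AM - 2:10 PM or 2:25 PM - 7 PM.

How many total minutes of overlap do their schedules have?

210

Sam in UTC: 09:10-10:55, 12:20-14:00, 15:25-19:00 (add 6h to convert from UTC-6).
Bashir in UTC: 09:00-10:20, 12:35-15:50, 16:35-17:35 (add 3h to convert from UTC-3).
Yara in UTC: 09:15-11:05, 12:35-14:55, 16:35-17:45 (subtract 1h to convert from UTC+1).
Oona in UTC: 09:00-10:35, 10:40-19:00 (add 3h to convert from UTC-3).
Farrukh in UTC: 09:15-14:10, 14:25-19:00.
Sam ∩ Bashir: 09:10-10:20, 12:35-14:00, 15:25-15:50, 16:35-17:35.
Sam ∩ Bashir ∩ Yara: 09:15-10:20, 12:35-14:00, 16:35-17:35.
Sam ∩ Bashir ∩ Yara ∩ Oona: 09:15-10:20, 12:35-14:00, 16:35-17:35.
Sam ∩ Bashir ∩ Yara ∩ Oona ∩ Farrukh: 09:15-10:20, 12:35-14:00, 16:35-17:35.
Summing the common windows: 65 + 85 + 60 = 210 minutes.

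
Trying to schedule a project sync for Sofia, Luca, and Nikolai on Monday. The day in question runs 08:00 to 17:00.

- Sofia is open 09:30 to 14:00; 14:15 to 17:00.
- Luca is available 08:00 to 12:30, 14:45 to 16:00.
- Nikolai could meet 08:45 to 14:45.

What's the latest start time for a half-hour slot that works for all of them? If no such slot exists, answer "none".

12:00

Sofia ∩ Luca: 09:30-12:30, 14:45-16:00.
Sofia ∩ Luca ∩ Nikolai: 09:30-12:30.
The last common window of at least 30 minutes is 09:30-12:30; a 30-minute meeting can start as late as 12:00 and still end by 12:30.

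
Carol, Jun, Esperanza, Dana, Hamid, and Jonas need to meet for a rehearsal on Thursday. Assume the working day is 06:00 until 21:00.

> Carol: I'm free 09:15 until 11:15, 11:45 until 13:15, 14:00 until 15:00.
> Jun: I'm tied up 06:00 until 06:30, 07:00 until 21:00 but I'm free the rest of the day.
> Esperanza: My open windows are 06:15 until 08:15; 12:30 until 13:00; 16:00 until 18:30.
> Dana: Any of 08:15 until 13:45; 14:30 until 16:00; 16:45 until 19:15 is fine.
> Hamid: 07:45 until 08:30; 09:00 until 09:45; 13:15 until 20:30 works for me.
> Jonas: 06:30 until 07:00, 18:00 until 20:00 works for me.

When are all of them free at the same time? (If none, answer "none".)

none

Carol free: 09:15-11:15, 11:45-13:15, 14:00-15:00.
Jun free: 06:30-07:00 (invert busy blocks within the working day).
Esperanza free: 06:15-08:15, 12:30-13:00, 16:00-18:30.
Dana free: 08:15-13:45, 14:30-16:00, 16:45-19:15.
Hamid free: 07:45-08:30, 09:00-09:45, 13:15-20:30.
Jonas free: 06:30-07:00, 18:00-20:00.
Carol ∩ Jun: ∅.
Carol ∩ Jun ∩ Esperanza: ∅.
Carol ∩ Jun ∩ Esperanza ∩ Dana: ∅.
Carol ∩ Jun ∩ Esperanza ∩ Dana ∩ Hamid: ∅.
Carol ∩ Jun ∩ Esperanza ∩ Dana ∩ Hamid ∩ Jonas: ∅.
There is no time when everyone is free.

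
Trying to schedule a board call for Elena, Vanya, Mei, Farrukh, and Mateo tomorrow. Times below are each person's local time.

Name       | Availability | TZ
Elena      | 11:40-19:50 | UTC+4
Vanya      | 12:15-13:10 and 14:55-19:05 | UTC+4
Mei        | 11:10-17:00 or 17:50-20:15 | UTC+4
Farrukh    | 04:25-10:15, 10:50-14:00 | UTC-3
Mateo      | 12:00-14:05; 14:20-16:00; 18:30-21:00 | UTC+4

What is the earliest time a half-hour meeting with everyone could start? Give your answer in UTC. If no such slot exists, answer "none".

08:15

Elena in UTC: 07:40-15:50 (subtract 4h to convert from UTC+4).
Vanya in UTC: 08:15-09:10, 10:55-15:05 (subtract 4h to convert from UTC+4).
Mei in UTC: 07:10-13:00, 13:50-16:15 (subtract 4h to convert from UTC+4).
Farrukh in UTC: 07:25-13:15, 13:50-17:00 (add 3h to convert from UTC-3).
Mateo in UTC: 08:00-10:05, 10:20-12:00, 14:30-17:00 (subtract 4h to convert from UTC+4).
Elena ∩ Vanya: 08:15-09:10, 10:55-15:05.
Elena ∩ Vanya ∩ Mei: 08:15-09:10, 10:55-13:00, 13:50-15:05.
Elena ∩ Vanya ∩ Mei ∩ Farrukh: 08:15-09:10, 10:55-13:00, 13:50-15:05.
Elena ∩ Vanya ∩ Mei ∩ Farrukh ∩ Mateo: 08:15-09:10, 10:55-12:00, 14:30-15:05.
So the common availability across everyone is 08:15-09:10, 10:55-12:00, 14:30-15:05.
The first common window of at least 30 minutes is 08:15-09:10, so the earliest start is 08:15.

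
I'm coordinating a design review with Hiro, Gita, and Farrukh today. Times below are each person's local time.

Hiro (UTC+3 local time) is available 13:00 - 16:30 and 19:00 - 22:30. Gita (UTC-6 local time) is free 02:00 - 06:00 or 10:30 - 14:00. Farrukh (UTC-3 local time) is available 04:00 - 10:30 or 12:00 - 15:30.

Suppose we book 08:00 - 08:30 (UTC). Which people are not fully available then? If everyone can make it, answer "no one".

Hiro in UTC: 10:00-13:30, 16:00-19:30 (subtract 3h to convert from UTC+3).
Gita in UTC: 08:00-12:00, 16:30-20:00 (add 6h to convert from UTC-6).
Farrukh in UTC: 07:00-13:30, 15:00-18:30 (add 3h to convert from UTC-3).
Hiro: not fully free for 08:00-08:30. Gita: free for 08:00-08:30. Farrukh: free for 08:00-08:30.

Hiro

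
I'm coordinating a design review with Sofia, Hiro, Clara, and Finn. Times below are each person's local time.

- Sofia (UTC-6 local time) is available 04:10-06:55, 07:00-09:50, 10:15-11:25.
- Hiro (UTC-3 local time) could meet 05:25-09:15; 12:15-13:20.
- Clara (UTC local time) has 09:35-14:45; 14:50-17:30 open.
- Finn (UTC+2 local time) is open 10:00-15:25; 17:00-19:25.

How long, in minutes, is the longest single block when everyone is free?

Sofia in UTC: 10:10-12:55, 13:00-15:50, 16:15-17:25 (add 6h to convert from UTC-6).
Hiro in UTC: 08:25-12:15, 15:15-16:20 (add 3h to convert from UTC-3).
Clara in UTC: 09:35-14:45, 14:50-17:30.
Finn in UTC: 08:00-13:25, 15:00-17:25 (subtract 2h to convert from UTC+2).
Sofia ∩ Hiro: 10:10-12:15, 15:15-15:50, 16:15-16:20.
Sofia ∩ Hiro ∩ Clara: 10:10-12:15, 15:15-15:50, 16:15-16:20.
Sofia ∩ Hiro ∩ Clara ∩ Finn: 10:10-12:15, 15:15-15:50, 16:15-16:20.
The longest is 10:10-12:15 at 125 minutes.

125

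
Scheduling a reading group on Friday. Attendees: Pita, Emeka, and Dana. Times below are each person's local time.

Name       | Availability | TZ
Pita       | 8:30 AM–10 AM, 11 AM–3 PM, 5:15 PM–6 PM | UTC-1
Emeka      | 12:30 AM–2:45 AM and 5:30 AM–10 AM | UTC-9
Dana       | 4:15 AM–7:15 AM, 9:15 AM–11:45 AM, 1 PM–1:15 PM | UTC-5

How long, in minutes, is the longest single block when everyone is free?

Pita in UTC: 09:30-11:00, 12:00-16:00, 18:15-19:00 (add 1h to convert from UTC-1).
Emeka in UTC: 09:30-11:45, 14:30-19:00 (add 9h to convert from UTC-9).
Dana in UTC: 09:15-12:15, 14:15-16:45, 18:00-18:15 (add 5h to convert from UTC-5).
Pita ∩ Emeka: 09:30-11:00, 14:30-16:00, 18:15-19:00.
Pita ∩ Emeka ∩ Dana: 09:30-11:00, 14:30-16:00.
The longest is 09:30-11:00 at 90 minutes.

90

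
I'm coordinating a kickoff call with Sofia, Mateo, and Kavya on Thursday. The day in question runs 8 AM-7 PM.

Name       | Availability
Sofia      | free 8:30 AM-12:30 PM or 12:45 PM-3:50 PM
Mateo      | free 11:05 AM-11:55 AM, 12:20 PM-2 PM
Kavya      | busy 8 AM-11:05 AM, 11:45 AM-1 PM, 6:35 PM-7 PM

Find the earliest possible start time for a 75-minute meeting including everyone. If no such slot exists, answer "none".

Sofia free: 08:30-12:30, 12:45-15:50.
Mateo free: 11:05-11:55, 12:20-14:00.
Kavya free: 11:05-11:45, 13:00-18:35 (invert busy blocks within the working day).
Sofia ∩ Mateo: 11:05-11:55, 12:20-12:30, 12:45-14:00.
Sofia ∩ Mateo ∩ Kavya: 11:05-11:45, 13:00-14:00.
No common window is at least 75 minutes long.

none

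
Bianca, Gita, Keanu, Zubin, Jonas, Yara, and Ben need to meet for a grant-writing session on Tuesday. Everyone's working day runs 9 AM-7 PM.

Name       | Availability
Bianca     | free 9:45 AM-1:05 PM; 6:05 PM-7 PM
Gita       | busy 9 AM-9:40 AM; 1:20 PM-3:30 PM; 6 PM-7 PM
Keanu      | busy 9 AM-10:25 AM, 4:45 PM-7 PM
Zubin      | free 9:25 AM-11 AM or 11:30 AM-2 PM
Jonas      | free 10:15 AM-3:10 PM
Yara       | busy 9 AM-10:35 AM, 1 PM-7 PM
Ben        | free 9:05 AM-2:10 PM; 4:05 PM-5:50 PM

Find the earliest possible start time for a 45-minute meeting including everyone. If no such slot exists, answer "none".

Bianca free: 09:45-13:05, 18:05-19:00.
Gita free: 09:40-13:20, 15:30-18:00 (invert busy blocks within the working day).
Keanu free: 10:25-16:45 (invert busy blocks within the working day).
Zubin free: 09:25-11:00, 11:30-14:00.
Jonas free: 10:15-15:10.
Yara free: 10:35-13:00 (invert busy blocks within the working day).
Ben free: 09:05-14:10, 16:05-17:50.
Bianca ∩ Gita: 09:45-13:05.
Bianca ∩ Gita ∩ Keanu: 10:25-13:05.
Bianca ∩ Gita ∩ Keanu ∩ Zubin: 10:25-11:00, 11:30-13:05.
Bianca ∩ Gita ∩ Keanu ∩ Zubin ∩ Jonas: 10:25-11:00, 11:30-13:05.
Bianca ∩ Gita ∩ Keanu ∩ Zubin ∩ Jonas ∩ Yara: 10:35-11:00, 11:30-13:00.
Bianca ∩ Gita ∩ Keanu ∩ Zubin ∩ Jonas ∩ Yara ∩ Ben: 10:35-11:00, 11:30-13:00.
Those are the intersection windows.
The first common window of at least 45 minutes is 11:30-13:00, so the earliest start is 11:30.

11:30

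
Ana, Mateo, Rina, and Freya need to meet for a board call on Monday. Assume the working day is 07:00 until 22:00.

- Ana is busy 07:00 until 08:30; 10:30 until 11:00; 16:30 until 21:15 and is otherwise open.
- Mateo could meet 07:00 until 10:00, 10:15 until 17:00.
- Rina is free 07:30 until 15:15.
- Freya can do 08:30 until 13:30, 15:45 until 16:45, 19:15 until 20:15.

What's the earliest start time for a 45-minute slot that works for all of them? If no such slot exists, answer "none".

08:30

Ana free: 08:30-10:30, 11:00-16:30, 21:15-22:00 (invert busy blocks within the working day).
Mateo free: 07:00-10:00, 10:15-17:00.
Rina free: 07:30-15:15.
Freya free: 08:30-13:30, 15:45-16:45, 19:15-20:15.
Ana ∩ Mateo: 08:30-10:00, 10:15-10:30, 11:00-16:30.
Ana ∩ Mateo ∩ Rina: 08:30-10:00, 10:15-10:30, 11:00-15:15.
Ana ∩ Mateo ∩ Rina ∩ Freya: 08:30-10:00, 10:15-10:30, 11:00-13:30.
So the common availability across everyone is 08:30-10:00, 10:15-10:30, 11:00-13:30.
The first common window of at least 45 minutes is 08:30-10:00, so the earliest start is 08:30.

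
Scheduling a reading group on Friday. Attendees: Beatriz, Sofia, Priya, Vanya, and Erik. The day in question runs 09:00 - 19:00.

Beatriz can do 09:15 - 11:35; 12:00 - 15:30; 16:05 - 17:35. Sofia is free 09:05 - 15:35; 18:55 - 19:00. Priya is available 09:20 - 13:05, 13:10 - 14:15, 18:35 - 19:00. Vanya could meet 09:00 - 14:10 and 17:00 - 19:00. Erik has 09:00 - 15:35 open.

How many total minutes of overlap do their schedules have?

260

Beatriz ∩ Sofia: 09:15-11:35, 12:00-15:30.
Beatriz ∩ Sofia ∩ Priya: 09:20-11:35, 12:00-13:05, 13:10-14:15.
Beatriz ∩ Sofia ∩ Priya ∩ Vanya: 09:20-11:35, 12:00-13:05, 13:10-14:10.
Beatriz ∩ Sofia ∩ Priya ∩ Vanya ∩ Erik: 09:20-11:35, 12:00-13:05, 13:10-14:10.
Those are the intersection windows.
Summing the common windows: 135 + 65 + 60 = 260 minutes.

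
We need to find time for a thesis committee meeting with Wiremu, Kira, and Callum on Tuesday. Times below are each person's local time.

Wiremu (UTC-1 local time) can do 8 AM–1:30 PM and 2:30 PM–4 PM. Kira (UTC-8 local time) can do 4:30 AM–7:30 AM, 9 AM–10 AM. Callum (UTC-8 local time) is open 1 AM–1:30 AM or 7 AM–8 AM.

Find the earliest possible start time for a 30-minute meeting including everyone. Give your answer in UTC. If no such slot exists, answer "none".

Wiremu in UTC: 09:00-14:30, 15:30-17:00 (add 1h to convert from UTC-1).
Kira in UTC: 12:30-15:30, 17:00-18:00 (add 8h to convert from UTC-8).
Callum in UTC: 09:00-09:30, 15:00-16:00 (add 8h to convert from UTC-8).
Wiremu ∩ Kira: 12:30-14:30.
Wiremu ∩ Kira ∩ Callum: ∅.
There is no time when everyone is free.
No common window is at least 30 minutes long.

none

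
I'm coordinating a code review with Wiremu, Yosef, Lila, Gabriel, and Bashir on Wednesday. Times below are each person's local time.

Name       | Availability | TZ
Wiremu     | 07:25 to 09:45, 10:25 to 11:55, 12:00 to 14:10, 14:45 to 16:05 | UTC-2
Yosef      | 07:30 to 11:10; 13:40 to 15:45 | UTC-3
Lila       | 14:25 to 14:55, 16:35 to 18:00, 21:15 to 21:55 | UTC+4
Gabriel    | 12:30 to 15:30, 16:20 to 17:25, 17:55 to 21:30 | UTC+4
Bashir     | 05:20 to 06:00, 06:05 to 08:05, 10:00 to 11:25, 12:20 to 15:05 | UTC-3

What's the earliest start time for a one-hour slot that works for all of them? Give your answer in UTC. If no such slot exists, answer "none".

Wiremu in UTC: 09:25-11:45, 12:25-13:55, 14:00-16:10, 16:45-18:05 (add 2h to convert from UTC-2).
Yosef in UTC: 10:30-14:10, 16:40-18:45 (add 3h to convert from UTC-3).
Lila in UTC: 10:25-10:55, 12:35-14:00, 17:15-17:55 (subtract 4h to convert from UTC+4).
Gabriel in UTC: 08:30-11:30, 12:20-13:25, 13:55-17:30 (subtract 4h to convert from UTC+4).
Bashir in UTC: 08:20-09:00, 09:05-11:05, 13:00-14:25, 15:20-18:05 (add 3h to convert from UTC-3).
Wiremu ∩ Yosef: 10:30-11:45, 12:25-13:55, 14:00-14:10, 16:45-18:05.
Wiremu ∩ Yosef ∩ Lila: 10:30-10:55, 12:35-13:55, 17:15-17:55.
Wiremu ∩ Yosef ∩ Lila ∩ Gabriel: 10:30-10:55, 12:35-13:25, 17:15-17:30.
Wiremu ∩ Yosef ∩ Lila ∩ Gabriel ∩ Bashir: 10:30-10:55, 13:00-13:25, 17:15-17:30.
No common window is at least 60 minutes long.

none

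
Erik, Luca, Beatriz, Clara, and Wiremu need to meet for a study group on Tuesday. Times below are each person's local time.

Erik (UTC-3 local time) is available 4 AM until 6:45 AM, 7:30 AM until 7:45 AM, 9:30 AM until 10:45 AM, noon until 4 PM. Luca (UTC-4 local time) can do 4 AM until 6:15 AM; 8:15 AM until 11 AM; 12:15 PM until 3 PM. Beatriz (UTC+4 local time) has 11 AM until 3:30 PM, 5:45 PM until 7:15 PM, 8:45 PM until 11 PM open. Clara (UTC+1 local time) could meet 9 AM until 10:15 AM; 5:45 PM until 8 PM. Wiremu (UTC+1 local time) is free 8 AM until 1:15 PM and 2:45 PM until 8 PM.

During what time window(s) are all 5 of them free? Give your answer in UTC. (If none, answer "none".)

08:00-09:15, 16:45-19:00

Erik in UTC: 07:00-09:45, 10:30-10:45, 12:30-13:45, 15:00-19:00 (add 3h to convert from UTC-3).
Luca in UTC: 08:00-10:15, 12:15-15:00, 16:15-19:00 (add 4h to convert from UTC-4).
Beatriz in UTC: 07:00-11:30, 13:45-15:15, 16:45-19:00 (subtract 4h to convert from UTC+4).
Clara in UTC: 08:00-09:15, 16:45-19:00 (subtract 1h to convert from UTC+1).
Wiremu in UTC: 07:00-12:15, 13:45-19:00 (subtract 1h to convert from UTC+1).
Erik ∩ Luca: 08:00-09:45, 12:30-13:45, 16:15-19:00.
Erik ∩ Luca ∩ Beatriz: 08:00-09:45, 16:45-19:00.
Erik ∩ Luca ∩ Beatriz ∩ Clara: 08:00-09:15, 16:45-19:00.
Erik ∩ Luca ∩ Beatriz ∩ Clara ∩ Wiremu: 08:00-09:15, 16:45-19:00.
So the common availability across everyone is 08:00-09:15, 16:45-19:00.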